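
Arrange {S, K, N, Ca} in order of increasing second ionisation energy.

Consider each +1 ion: S⁺ still has 5 valence electrons; K⁺ is the bare [Ar] core; N⁺ still has 4 valence electrons; Ca⁺ still has 1 valence electron.
Core electrons are held far more tightly than valence electrons, so K tops the IE_2 order.
Valence configurations: S⁺ [Ne]3s²3p³, N⁺ [He]2s²2p², Ca⁺ [Ar]4s¹.
The numbers (kJ/mol): S 2252, K 3052, N 2856, Ca 1145.
Putting it together, IE_2: Ca < S < N < K.

Ca < S < N < K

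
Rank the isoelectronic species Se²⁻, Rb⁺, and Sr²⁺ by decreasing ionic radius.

All of these have 36 electrons, so size is governed by nuclear charge alone: the more protons, the stronger the pull on the same electron cloud, and the smaller the ion.
Nuclear charges: Sr²⁺ (Z=38), Rb⁺ (Z=37), Se²⁻ (Z=34).
Largest to smallest: Se²⁻ > Rb⁺ > Sr²⁺.

Se²⁻ > Rb⁺ > Sr²⁺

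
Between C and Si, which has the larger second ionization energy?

C

The second ionization energy removes an electron from the +1 ion. For each element: C⁺ still has 3 valence electrons; Si⁺ still has 3 valence electrons.
All are still removing valence electrons, so compare the +1 ions as you would atoms: IE_2 generally rises across a period (higher Z_eff) and falls down a group (larger shell), subject to the usual subshell exceptions.
Valence configurations: C⁺ [He]2s²2p¹, Si⁺ [Ne]3s²3p¹.
Approximate IE_2 values (kJ/mol): C 2353, Si 1577.
Putting it together, IE_2: Si < C.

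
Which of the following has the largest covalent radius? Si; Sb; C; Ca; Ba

C is in period 2, group 14; Si is in period 3, group 14; Ca is in period 4, group 2; Sb is in period 5, group 15; Ba is in period 6, group 2.
Atomic radius shrinks across a period as nuclear charge pulls the same shell inward, and grows down a group as new shells are added.
Here both period and group differ, so the two effects have to be weighed against each other.
Si > C: they share group 14; the group trend gives Si the larger value.
Sb > Si: period and group pull opposite ways; the down-group shift dominates (140 vs 116 pm).
Ca > Sb: the two effects oppose for this pair; the across-period effect wins (171 vs 140 pm).
Ba > Ca: Ba sits below Ca in group 2, so the down-group effect alone puts Ba larger.
Approximate values (pm): C 75, Si 116, Ca 171, Sb 140, Ba 196.
The largest covalent radius among these belongs to Ba.

Ba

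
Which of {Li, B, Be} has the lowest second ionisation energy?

Be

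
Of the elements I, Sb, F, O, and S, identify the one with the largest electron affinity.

EA tends to increase across a period and decrease down a group, though the pattern is less regular than for IE or radius.
These span different periods and groups, so the two trends combine.
O > Sb: both effects reinforce here, so O is clearly the higher of the two.
S > O: this pair runs against the simple trend — see the exception note.
I > S: period and group pull opposite ways; the across-period shift dominates (295 vs 200 kJ/mol).
F > I: F sits above I in group 17, so the down-group effect alone puts F higher.
Note the exception: S has a higher electron affinity than O, contrary to the simple trend — the compact 2p subshell of O repels the added electron more than S's larger 3p does.
Tabulated electron affinity (kJ/mol): O 141, F 328, S 200, Sb 103, I 295.
The largest electron affinity among these belongs to F.

F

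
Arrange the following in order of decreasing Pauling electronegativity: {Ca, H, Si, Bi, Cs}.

H > Bi > Si > Ca > Cs

Atoms toward the upper right of the periodic table pull bonding electrons most strongly.
Here both period and group differ, so the two effects have to be weighed against each other.
Ca > Cs: relative to Cs, both the across-period and down-group shifts push Ca's electronegativity up.
Si > Ca: relative to Ca, both the across-period and down-group shifts push Si's electronegativity up.
Bi > Si: period and group pull opposite ways; the across-period shift dominates (2.02 vs 1.90).
H > Bi: period and group pull opposite ways; the down-group shift dominates (2.20 vs 2.02).
Tabulated electronegativity (Pauling): H 2.20, Si 1.90, Ca 1.00, Cs 0.79, Bi 2.02.
So from highest to lowest: H > Bi > Si > Ca > Cs.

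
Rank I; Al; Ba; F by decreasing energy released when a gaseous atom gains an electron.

F > I > Al > Ba

Atoms with high Z_eff and room in the valence shell (especially the halogens) have the most exothermic electron affinities.
Here both period and group differ, so the two effects have to be weighed against each other.
Al > Ba: relative to Ba, both the across-period and down-group shifts push Al's electron affinity up.
I > Al: period and group pull opposite ways; the across-period shift dominates (295 vs 42 kJ/mol).
F > I: F sits above I in group 17, so the down-group effect alone puts F higher.
Approximate values (kJ/mol): F 328, Al 42, I 295, Ba 14.
So from highest to lowest: F > I > Al > Ba.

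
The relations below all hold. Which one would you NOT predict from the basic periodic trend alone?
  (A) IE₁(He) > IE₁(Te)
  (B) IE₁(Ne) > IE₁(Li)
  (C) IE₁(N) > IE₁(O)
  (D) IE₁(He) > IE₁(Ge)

The general trend: first ionisation energy increases across a period and decreases down a group.
(A) He (period 1, group 18) vs Te (period 5, group 16): the stated order agrees with the simple trend.
(B) Ne (period 2, group 18) vs Li (period 2, group 1): the stated order agrees with the simple trend.
(C) N (period 2, group 15) vs O (period 2, group 16): the stated order contradicts the simple trend.
(D) He (period 1, group 18) vs Ge (period 4, group 14): the stated order agrees with the simple trend.
The exception is (C): pairing an electron in O's 2p⁴ costs repulsion energy, so O ionizes more easily than half-filled N (2p³).

(C)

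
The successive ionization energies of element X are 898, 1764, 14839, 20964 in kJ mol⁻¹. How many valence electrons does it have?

Look for the largest jump between consecutive ionization energies: IE3/IE2 ≈ 8.4, far larger than any earlier ratio.
That jump marks the point where a core electron is being removed. So the atom has 2 valence electrons.

2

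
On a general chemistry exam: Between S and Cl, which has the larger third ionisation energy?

Cl

Consider each +2 ion: S²⁺ still has 4 valence electrons; Cl²⁺ still has 5 valence electrons.
All are still removing valence electrons, so compare the +2 ions as you would atoms: IE_3 generally rises across a period (higher Z_eff) and falls down a group (larger shell), subject to the usual subshell exceptions.
Valence configurations: S²⁺ [Ne]3s²3p², Cl²⁺ [Ne]3s²3p³.
The numbers (kJ/mol): S 3357, Cl 3822.
Putting it together, IE_3: S < Cl.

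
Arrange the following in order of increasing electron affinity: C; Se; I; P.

P, C, Se, I

C is in period 2, group 14; P is in period 3, group 15; Se is in period 4, group 16; I is in period 5, group 17.
Adding an electron releases more energy for atoms nearer the top right (short of the noble gases).
A diagonal step moves right (one effect) and down (the opposite effect) at once.
C > P: the two effects oppose for this pair; the down-group effect wins (122 vs 72 kJ/mol).
Se > C: period and group pull opposite ways; the across-period shift dominates (195 vs 122 kJ/mol).
I > Se: the two effects oppose for this pair; the across-period effect wins (295 vs 195 kJ/mol).
Tabulated electron affinity (kJ/mol): C 122, P 72, Se 195, I 295.
So from lowest to highest: P < C < Se < I.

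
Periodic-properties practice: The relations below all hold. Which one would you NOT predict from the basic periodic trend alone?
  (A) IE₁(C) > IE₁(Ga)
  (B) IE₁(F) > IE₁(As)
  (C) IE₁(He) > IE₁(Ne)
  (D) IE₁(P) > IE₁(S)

The general trend: IE₁ increases across a period and decreases down a group.
(A) C (period 2, group 14) vs Ga (period 4, group 13): the stated order agrees with the simple trend.
(B) F (period 2, group 17) vs As (period 4, group 15): the stated order agrees with the simple trend.
(C) He (period 1, group 18) vs Ne (period 2, group 18): the stated order agrees with the simple trend.
(D) P (period 3, group 15) vs S (period 3, group 16): the stated order contradicts the simple trend.
The exception is (D): S (3p⁴) ionizes more easily than half-filled P (3p³) because the paired 3p electron in S is pushed out by e⁻–e⁻ repulsion.

(D)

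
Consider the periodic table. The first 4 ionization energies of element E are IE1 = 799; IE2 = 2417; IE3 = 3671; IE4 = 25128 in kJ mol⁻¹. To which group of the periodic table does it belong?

Group 13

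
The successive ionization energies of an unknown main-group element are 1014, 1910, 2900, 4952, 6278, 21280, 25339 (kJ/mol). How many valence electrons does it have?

5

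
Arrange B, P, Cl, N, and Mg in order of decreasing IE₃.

The third ionization energy removes an electron from the +2 ion. For each element: B²⁺ still has 1 valence electron; P²⁺ still has 3 valence electrons; Cl²⁺ still has 5 valence electrons; N²⁺ still has 3 valence electrons; Mg²⁺ is the bare [Ne] core.
Breaking into a closed-shell core is much more expensive than removing a leftover valence electron — Mg has the largest IE_3 here.
Valence configurations: B²⁺ [He]2s¹, P²⁺ [Ne]3s²3p¹, Cl²⁺ [Ne]3s²3p³, N²⁺ [He]2s²2p¹.
Tabulated IE_3 (kJ/mol): B 3660, P 2914, Cl 3822, N 4578, Mg 7733.
Hence IE_3: P < B < Cl < N < Mg.

Mg, N, Cl, B, P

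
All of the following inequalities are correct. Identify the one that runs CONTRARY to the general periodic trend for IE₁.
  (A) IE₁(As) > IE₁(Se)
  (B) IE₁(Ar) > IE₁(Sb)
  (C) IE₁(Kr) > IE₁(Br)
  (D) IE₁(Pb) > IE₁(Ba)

The general trend: IE₁ increases across a period and decreases down a group.
(A) As (period 4, group 15) vs Se (period 4, group 16): the stated order contradicts the simple trend.
(B) Ar (period 3, group 18) vs Sb (period 5, group 15): the stated order agrees with the simple trend.
(C) Kr (period 4, group 18) vs Br (period 4, group 17): the stated order agrees with the simple trend.
(D) Pb (period 6, group 14) vs Ba (period 6, group 2): the stated order agrees with the simple trend.
The exception is (A): Se (4p⁴) ionizes more easily than half-filled As (4p³).

(A)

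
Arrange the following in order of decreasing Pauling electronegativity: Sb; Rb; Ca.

Sb > Ca > Rb

EN rises left→right (higher Z_eff, smaller atoms) and falls top→bottom (larger, more shielded atoms).
Here both period and group differ, so the two effects have to be weighed against each other.
Ca > Rb: both effects reinforce here, so Ca is clearly the higher of the two.
Sb > Ca: the two effects oppose for this pair; the across-period effect wins (2.05 vs 1.00).
Approximate values (Pauling): Ca 1.00, Rb 0.82, Sb 2.05.
So from highest to lowest: Sb > Ca > Rb.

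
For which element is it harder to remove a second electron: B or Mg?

The second ionization energy removes an electron from the +1 ion. For each element: B⁺ still has 2 valence electrons; Mg⁺ still has 1 valence electron.
All are still removing valence electrons, so compare the +1 ions as you would atoms: IE_2 generally rises across a period (higher Z_eff) and falls down a group (larger shell), subject to the usual subshell exceptions.
Valence configurations: B⁺ [He]2s², Mg⁺ [Ne]3s¹.
Approximate IE_2 values (kJ/mol): B 2427, Mg 1451.
So the second ionization energies run Mg < B.

B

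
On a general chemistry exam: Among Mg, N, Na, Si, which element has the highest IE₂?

Consider each +1 ion: Mg⁺ still has 1 valence electron; N⁺ still has 4 valence electrons; Na⁺ is the bare [Ne] core; Si⁺ still has 3 valence electrons.
Breaking into a closed-shell core is much more expensive than removing a leftover valence electron — Na has the largest IE_2 here.
Valence configurations: Mg⁺ [Ne]3s¹, N⁺ [He]2s²2p², Si⁺ [Ne]3s²3p¹.
Tabulated IE_2 (kJ/mol): Mg 1451, N 2856, Na 4562, Si 1577.
Putting it together, IE_2: Mg < Si < N < Na.

Na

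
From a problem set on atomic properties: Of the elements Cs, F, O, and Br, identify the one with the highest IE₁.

First ionization energy rises across a period (greater Z_eff holds electrons more tightly) and falls down a group (valence electrons are farther from the nucleus).
These span different periods and groups, so the two trends combine.
Br > Cs: both effects reinforce here, so Br is clearly the higher of the two.
O > Br: the two effects oppose for this pair; the down-group effect wins (1314 vs 1140 kJ/mol).
F > O: both are in period 2; the period trend gives F the larger value.
Tabulated first ionization energy (kJ/mol): O 1314, F 1681, Br 1140, Cs 376.
The highest IE₁ among these belongs to F.

F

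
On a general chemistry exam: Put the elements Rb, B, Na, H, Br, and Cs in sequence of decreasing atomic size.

Cs > Rb > Na > Br > B > H

Radius decreases left→right (rising Z_eff, same n) and increases top→bottom (higher n).
These span different periods and groups, so the two trends combine.
B > H: period and group pull opposite ways; the down-group shift dominates (85 vs 32 pm).
Br > B: period and group pull opposite ways; the down-group shift dominates (114 vs 85 pm).
Na > Br: period and group pull opposite ways; the across-period shift dominates (155 vs 114 pm).
Rb > Na: Rb sits below Na in group 1, so the down-group effect alone puts Rb larger.
Cs > Rb: Cs sits below Rb in group 1, so the down-group effect alone puts Cs larger.
For reference (pm): H 32, B 85, Na 155, Br 114, Rb 210, Cs 232.
So from largest to smallest: Cs > Rb > Na > Br > B > H.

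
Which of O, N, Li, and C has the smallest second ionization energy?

C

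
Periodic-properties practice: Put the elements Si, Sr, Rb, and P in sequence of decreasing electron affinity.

Adding an electron releases more energy for atoms nearer the top right (short of the noble gases).
Here both period and group differ, so the two effects have to be weighed against each other.
Rb > Sr: this pair runs against the simple trend — see the exception note.
P > Rb: both effects reinforce here, so P is clearly the higher of the two.
Si > P: this pair runs against the simple trend — see the exception note.
Note the exception: Rb has a higher electron affinity than Sr, contrary to the simple trend — adding an electron to Sr (ns²) has to open a new, higher-energy np subshell, which is unfavourable.
Note the exception: Si has a higher electron affinity than P, contrary to the simple trend — adding an electron to P's half-filled 3p³ is unfavourable, so Si (3p²) has the more exothermic EA.
Approximate values (kJ/mol): Si 134, P 72, Rb 47, Sr 5.
So from highest to lowest: Si > P > Rb > Sr.

Si > P > Rb > Sr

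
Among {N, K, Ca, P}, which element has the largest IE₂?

After 1 electron has been removed, what remains? N⁺ still has 4 valence electrons; K⁺ is the bare [Ar] core; Ca⁺ still has 1 valence electron; P⁺ still has 4 valence electrons.
Pulling an electron out of a noble-gas core costs far more than removing a remaining valence electron, so K sits at the high end of IE_2.
Valence configurations: N⁺ [He]2s²2p², Ca⁺ [Ar]4s¹, P⁺ [Ne]3s²3p².
Tabulated IE_2 (kJ/mol): N 2856, K 3052, Ca 1145, P 1907.
So the second ionization energies run Ca < P < N < K.

K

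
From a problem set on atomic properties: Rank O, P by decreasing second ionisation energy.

Consider each +1 ion: O⁺ still has 5 valence electrons; P⁺ still has 4 valence electrons.
All are still removing valence electrons, so compare the +1 ions as you would atoms: IE_2 generally rises across a period (higher Z_eff) and falls down a group (larger shell), subject to the usual subshell exceptions.
Valence configurations: O⁺ [He]2s²2p³, P⁺ [Ne]3s²3p².
Approximate IE_2 values (kJ/mol): O 3388, P 1907.
So the second ionization energies run P < O.

O > P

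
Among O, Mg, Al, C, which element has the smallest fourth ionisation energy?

Consider each +3 ion: O³⁺ still has 3 valence electrons; Mg³⁺ is already 1 electron into the core; Al³⁺ is the bare [Ne] core; C³⁺ still has 1 valence electron.
Breaking into a closed-shell core is much more expensive than removing a leftover valence electron — Mg and Al have the largest IE_4 here.
Valence configurations: O³⁺ [He]2s²2p¹, C³⁺ [He]2s¹.
The numbers (kJ/mol): O 7469, Mg 10543, Al 11577, C 6223.
So the fourth ionization energies run C < O < Mg < Al.

C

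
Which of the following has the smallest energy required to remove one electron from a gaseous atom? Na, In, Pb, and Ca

Na

Na is in period 3, group 1; Ca is in period 4, group 2; In is in period 5, group 13; Pb is in period 6, group 14.
First ionization energy rises across a period (greater Z_eff holds electrons more tightly) and falls down a group (valence electrons are farther from the nucleus).
A diagonal step moves right (one effect) and down (the opposite effect) at once.
In > Na: period and group pull opposite ways; the across-period shift dominates (558 vs 496 kJ/mol).
Ca > In: period and group pull opposite ways; the down-group shift dominates (590 vs 558 kJ/mol).
Pb > Ca: the two effects oppose for this pair; the across-period effect wins (716 vs 590 kJ/mol).
Approximate values (kJ/mol): Na 496, Ca 590, In 558, Pb 716.
The smallest energy required to remove one electron from a gaseous atom among these belongs to Na.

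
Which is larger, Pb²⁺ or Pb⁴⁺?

Pb²⁺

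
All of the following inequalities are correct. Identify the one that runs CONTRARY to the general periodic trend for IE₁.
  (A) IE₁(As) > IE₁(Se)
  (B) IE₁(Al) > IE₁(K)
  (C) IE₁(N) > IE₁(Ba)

The general trend: IE₁ increases across a period and decreases down a group.
(A) As (period 4, group 15) vs Se (period 4, group 16): the stated order contradicts the simple trend.
(B) Al (period 3, group 13) vs K (period 4, group 1): the stated order agrees with the simple trend.
(C) N (period 2, group 15) vs Ba (period 6, group 2): the stated order agrees with the simple trend.
The exception is (A): Se (4p⁴) ionizes more easily than half-filled As (4p³).

(A)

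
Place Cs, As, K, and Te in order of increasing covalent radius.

As, Te, K, Cs

K is in period 4, group 1; As is in period 4, group 15; Te is in period 5, group 16; Cs is in period 6, group 1.
Atomic radius shrinks across a period as nuclear charge pulls the same shell inward, and grows down a group as new shells are added.
Neither a single period nor a single group — weigh both effects.
Te > As: period and group pull opposite ways; the down-group shift dominates (136 vs 121 pm).
K > Te: period and group pull opposite ways; the across-period shift dominates (196 vs 136 pm).
Cs > K: they share group 1; the group trend gives Cs the larger value.
For reference (pm): K 196, As 121, Te 136, Cs 232.
So from smallest to largest: As < Te < K < Cs.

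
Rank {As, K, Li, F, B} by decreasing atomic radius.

Li is in period 2, group 1; B is in period 2, group 13; F is in period 2, group 17; K is in period 4, group 1; As is in period 4, group 15.
Moving right in a period, electrons are added to the same shell under a stronger nuclear pull, so atoms get smaller; moving down, a new shell is opened and atoms get larger.
These span different periods and groups, so the two trends combine.
B > F: both are in period 2; the period trend gives B the larger value.
As > B: period and group pull opposite ways; the down-group shift dominates (121 vs 85 pm).
Li > As: period and group pull opposite ways; the across-period shift dominates (133 vs 121 pm).
K > Li: they share group 1; the group trend gives K the larger value.
Approximate values (pm): Li 133, B 85, F 64, K 196, As 121.
So from largest to smallest: K > Li > As > B > F.

K > Li > As > B > F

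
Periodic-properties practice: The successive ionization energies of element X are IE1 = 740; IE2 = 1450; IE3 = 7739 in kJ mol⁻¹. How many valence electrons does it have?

Look for the largest jump between consecutive ionization energies: IE3/IE2 ≈ 5.3, far larger than any earlier ratio.
That jump marks the point where a core electron is being removed. So the atom has 2 valence electrons.

2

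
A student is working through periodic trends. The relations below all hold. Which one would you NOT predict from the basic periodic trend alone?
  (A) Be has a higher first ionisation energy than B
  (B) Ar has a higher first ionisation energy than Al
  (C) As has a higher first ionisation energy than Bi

The general trend: first ionisation energy increases across a period and decreases down a group.
(A) Be (period 2, group 2) vs B (period 2, group 13): the stated order contradicts the simple trend.
(B) Ar (period 3, group 18) vs Al (period 3, group 13): the stated order agrees with the simple trend.
(C) As (period 4, group 15) vs Bi (period 6, group 15): the stated order agrees with the simple trend.
The exception is (A): removing B's lone 2p electron is easier than breaking Be's filled 2s².

(A)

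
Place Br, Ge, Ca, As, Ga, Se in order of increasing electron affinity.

Adding an electron releases more energy for atoms nearer the top right (short of the noble gases).
All lie in period 4; the across-period trend (electron affinity increases left to right) applies, with the exception below.
Note the exception: Ge has a higher electron affinity than As, contrary to the simple trend — adding an electron to As's half-filled 4p³ is unfavourable, so Ge (4p²) has the more exothermic EA.
Approximate values (kJ/mol): Ca 2, Ga 29, Ge 119, As 78, Se 195, Br 325.
So from lowest to highest: Ca < Ga < As < Ge < Se < Br.

Ca < Ga < As < Ge < Se < Br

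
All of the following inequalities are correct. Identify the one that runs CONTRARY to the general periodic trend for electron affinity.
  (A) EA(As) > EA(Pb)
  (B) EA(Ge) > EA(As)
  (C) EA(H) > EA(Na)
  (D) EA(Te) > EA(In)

(B)

The general trend: electron affinity increases across a period and decreases down a group.
(A) As (period 4, group 15) vs Pb (period 6, group 14): the stated order agrees with the simple trend.
(B) Ge (period 4, group 14) vs As (period 4, group 15): the stated order contradicts the simple trend.
(C) H (period 1, group 1) vs Na (period 3, group 1): the stated order agrees with the simple trend.
(D) Te (period 5, group 16) vs In (period 5, group 13): the stated order agrees with the simple trend.
The exception is (B): adding an electron to As's half-filled 4p³ is unfavourable, so Ge (4p²) has the more exothermic EA.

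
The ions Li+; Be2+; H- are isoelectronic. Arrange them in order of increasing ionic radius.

Be2+ < Li+ < H-

All of these have 2 electrons, so size is governed by nuclear charge alone: the more protons, the stronger the pull on the same electron cloud, and the smaller the ion.
Nuclear charges: Be2+ (Z=4), Li+ (Z=3), H- (Z=1).
Smallest to largest: Be2+ < Li+ < H-.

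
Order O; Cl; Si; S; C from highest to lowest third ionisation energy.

O > C > Cl > S > Si

The third ionization energy removes an electron from the +2 ion. For each element: O²⁺ still has 4 valence electrons; Cl²⁺ still has 5 valence electrons; Si²⁺ still has 2 valence electrons; S²⁺ still has 4 valence electrons; C²⁺ still has 2 valence electrons.
All are still removing valence electrons, so compare the +2 ions as you would atoms: IE_3 generally rises across a period (higher Z_eff) and falls down a group (larger shell), subject to the usual subshell exceptions.
Valence configurations: O²⁺ [He]2s²2p², Cl²⁺ [Ne]3s²3p³, Si²⁺ [Ne]3s², S²⁺ [Ne]3s²3p², C²⁺ [He]2s².
Approximate IE_3 values (kJ/mol): O 5300, Cl 3822, Si 3232, S 3357, C 4620.
Putting it together, IE_3: Si < S < Cl < C < O.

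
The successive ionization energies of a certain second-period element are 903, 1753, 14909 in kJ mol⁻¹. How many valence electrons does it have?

Look for the largest jump between consecutive ionization energies: IE3/IE2 ≈ 8.5, far larger than any earlier ratio.
That jump marks the point where a core electron is being removed. So the atom has 2 valence electrons.

2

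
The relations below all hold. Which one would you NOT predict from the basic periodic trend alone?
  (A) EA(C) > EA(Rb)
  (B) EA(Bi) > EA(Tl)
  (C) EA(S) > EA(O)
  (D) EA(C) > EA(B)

(C)

The general trend: electron affinity increases across a period and decreases down a group.
(A) C (period 2, group 14) vs Rb (period 5, group 1): the stated order agrees with the simple trend.
(B) Bi (period 6, group 15) vs Tl (period 6, group 13): the stated order agrees with the simple trend.
(C) S (period 3, group 16) vs O (period 2, group 16): the stated order contradicts the simple trend.
(D) C (period 2, group 14) vs B (period 2, group 13): the stated order agrees with the simple trend.
The exception is (C): the compact 2p subshell of O repels the added electron more than S's larger 3p does.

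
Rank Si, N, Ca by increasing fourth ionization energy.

The fourth ionization energy removes an electron from the +3 ion. For each element: Si³⁺ still has 1 valence electron; N³⁺ still has 2 valence electrons; Ca³⁺ is already 1 electron into the core.
Usually core removal costs more than valence removal, but here the competition is close: a tightly held n=2 valence electron can cost more to remove than an n=3 core electron, so the actual values have to decide it.
Valence configurations: Si³⁺ [Ne]3s¹, N³⁺ [He]2s².
Tabulated IE_4 (kJ/mol): Si 4356, N 7475, Ca 6491.
So the fourth ionization energies run Si < Ca < N.

Si, Ca, N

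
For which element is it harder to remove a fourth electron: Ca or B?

B

Consider each +3 ion: Ca³⁺ is already 1 electron into the core; B³⁺ is the bare [He] core.
All of these are removing an electron from a noble-gas core or deeper; the smaller core (lower principal quantum number) is held far more tightly, and within a period the higher nuclear charge binds the same core more tightly.
Tabulated IE_4 (kJ/mol): Ca 6491, B 25026.
Overall IE_4 order: Ca < B.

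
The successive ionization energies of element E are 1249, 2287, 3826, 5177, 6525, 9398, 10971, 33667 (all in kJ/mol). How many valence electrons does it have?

7

Look for the largest jump between consecutive ionization energies: IE8/IE7 ≈ 3.1, far larger than any earlier ratio.
That jump marks the point where a core electron is being removed. So the atom has 7 valence electrons.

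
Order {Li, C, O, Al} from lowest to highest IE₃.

Al < C < O < Li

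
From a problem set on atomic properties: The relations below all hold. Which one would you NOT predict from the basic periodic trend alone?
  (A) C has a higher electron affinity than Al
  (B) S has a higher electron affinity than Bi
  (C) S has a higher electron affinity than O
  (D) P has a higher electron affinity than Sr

(C)

The general trend: electron affinity increases across a period and decreases down a group.
(A) C (period 2, group 14) vs Al (period 3, group 13): the stated order agrees with the simple trend.
(B) S (period 3, group 16) vs Bi (period 6, group 15): the stated order agrees with the simple trend.
(C) S (period 3, group 16) vs O (period 2, group 16): the stated order contradicts the simple trend.
(D) P (period 3, group 15) vs Sr (period 5, group 2): the stated order agrees with the simple trend.
The exception is (C): the compact 2p subshell of O repels the added electron more than S's larger 3p does.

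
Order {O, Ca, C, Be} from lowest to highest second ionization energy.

Consider each +1 ion: O⁺ still has 5 valence electrons; Ca⁺ still has 1 valence electron; C⁺ still has 3 valence electrons; Be⁺ still has 1 valence electron.
All are still removing valence electrons, so compare the +1 ions as you would atoms: IE_2 generally rises across a period (higher Z_eff) and falls down a group (larger shell), subject to the usual subshell exceptions.
Valence configurations: O⁺ [He]2s²2p³, Ca⁺ [Ar]4s¹, C⁺ [He]2s²2p¹, Be⁺ [He]2s¹.
The numbers (kJ/mol): O 3388, Ca 1145, C 2353, Be 1757.
Overall IE_2 order: Ca < Be < C < O.

Ca, Be, C, O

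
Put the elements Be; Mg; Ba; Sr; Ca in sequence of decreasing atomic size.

Ba > Sr > Ca > Mg > Be

Be is in period 2, group 2; Mg is in period 3, group 2; Ca is in period 4, group 2; Sr is in period 5, group 2; Ba is in period 6, group 2.
Across a period the added protons contract the valence shell; down a group each new principal shell makes the atom larger.
All are in group 2, so atomic radius increases down the group.
So from largest to smallest: Ba > Sr > Ca > Mg > Be.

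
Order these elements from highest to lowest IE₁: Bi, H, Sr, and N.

H is in period 1, group 1; N is in period 2, group 15; Sr is in period 5, group 2; Bi is in period 6, group 15.
Removing the outermost electron gets harder across a period and easier down a group.
Here both period and group differ, so the two effects have to be weighed against each other.
Bi > Sr: the two effects oppose for this pair; the across-period effect wins (703 vs 550 kJ/mol).
H > Bi: the two effects oppose for this pair; the down-group effect wins (1312 vs 703 kJ/mol).
N > H: period and group pull opposite ways; the across-period shift dominates (1402 vs 1312 kJ/mol).
Approximate values (kJ/mol): H 1312, N 1402, Sr 550, Bi 703.
So from highest to lowest: N > H > Bi > Sr.

N, H, Bi, Sr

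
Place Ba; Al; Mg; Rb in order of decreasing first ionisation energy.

Mg, Al, Ba, Rb

Mg is in period 3, group 2; Al is in period 3, group 13; Rb is in period 5, group 1; Ba is in period 6, group 2.
IE₁ increases left→right with effective nuclear charge and decreases top→bottom as the valence shell moves farther out.
Here both period and group differ, so the two effects have to be weighed against each other.
Ba > Rb: period and group pull opposite ways; the across-period shift dominates (503 vs 403 kJ/mol).
Al > Ba: both effects reinforce here, so Al is clearly the higher of the two.
Mg > Al: this pair runs against the simple trend — see the exception note.
Note the exception: Mg has a higher first ionization energy than Al, contrary to the simple trend — Al's single 3p electron is easier to remove than one from Mg's filled 3s².
Approximate values (kJ/mol): Mg 738, Al 578, Rb 403, Ba 503.
So from highest to lowest: Mg > Al > Ba > Rb.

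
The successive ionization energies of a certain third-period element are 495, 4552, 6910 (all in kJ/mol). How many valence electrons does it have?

1

Look for the largest jump between consecutive ionization energies: IE2/IE1 ≈ 9.2, far larger than any earlier ratio.
That jump marks the point where a core electron is being removed. So the atom has 1 valence electron.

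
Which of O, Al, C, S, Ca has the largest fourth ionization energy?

Consider each +3 ion: O³⁺ still has 3 valence electrons; Al³⁺ is the bare [Ne] core; C³⁺ still has 1 valence electron; S³⁺ still has 3 valence electrons; Ca³⁺ is already 1 electron into the core.
Usually core removal costs more than valence removal, but here the competition is close: a tightly held n=2 valence electron can cost more to remove than an n=3 core electron, so the actual values have to decide it.
Valence configurations: O³⁺ [He]2s²2p¹, C³⁺ [He]2s¹, S³⁺ [Ne]3s²3p¹.
The numbers (kJ/mol): O 7469, Al 11577, C 6223, S 4556, Ca 6491.
Overall IE_4 order: S < C < Ca < O < Al.

Al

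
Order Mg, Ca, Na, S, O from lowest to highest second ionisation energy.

IE_2 is the cost of taking one more electron from the +1 cation: Mg⁺ still has 1 valence electron; Ca⁺ still has 1 valence electron; Na⁺ is the bare [Ne] core; S⁺ still has 5 valence electrons; O⁺ still has 5 valence electrons.
Breaking into a closed-shell core is much more expensive than removing a leftover valence electron — Na has the largest IE_2 here.
Valence configurations: Mg⁺ [Ne]3s¹, Ca⁺ [Ar]4s¹, S⁺ [Ne]3s²3p³, O⁺ [He]2s²2p³.
Tabulated IE_2 (kJ/mol): Mg 1451, Ca 1145, Na 4562, S 2252, O 3388.
So the second ionization energies run Ca < Mg < S < O < Na.

Ca, Mg, S, O, Na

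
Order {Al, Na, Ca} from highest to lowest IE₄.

Al, Na, Ca

After 3 electrons have been removed, what remains? Al³⁺ is the bare [Ne] core; Na³⁺ is already 2 electrons into the core; Ca³⁺ is already 1 electron into the core.
All of these are removing an electron from a noble-gas core or deeper; the smaller core (lower principal quantum number) is held far more tightly, and within a period the higher nuclear charge binds the same core more tightly.
Approximate IE_4 values (kJ/mol): Al 11577, Na 9543, Ca 6491.
Putting it together, IE_4: Ca < Na < Al.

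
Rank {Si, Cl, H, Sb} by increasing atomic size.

H, Cl, Si, Sb

H is in period 1, group 1; Si is in period 3, group 14; Cl is in period 3, group 17; Sb is in period 5, group 15.
Moving right in a period, electrons are added to the same shell under a stronger nuclear pull, so atoms get smaller; moving down, a new shell is opened and atoms get larger.
Neither a single period nor a single group — weigh both effects.
Cl > H: period and group pull opposite ways; the down-group shift dominates (99 vs 32 pm).
Si > Cl: Si lies to the left of Cl in period 3, so the across-period effect alone puts Si larger.
Sb > Si: period and group pull opposite ways; the down-group shift dominates (140 vs 116 pm).
For reference (pm): H 32, Si 116, Cl 99, Sb 140.
So from smallest to largest: H < Cl < Si < Sb.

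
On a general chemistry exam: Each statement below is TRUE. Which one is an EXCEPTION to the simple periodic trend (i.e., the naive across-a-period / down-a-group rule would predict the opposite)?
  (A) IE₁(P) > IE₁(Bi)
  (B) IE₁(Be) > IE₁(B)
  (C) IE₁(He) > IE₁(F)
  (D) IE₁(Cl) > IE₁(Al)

The general trend: IE₁ increases across a period and decreases down a group.
(A) P (period 3, group 15) vs Bi (period 6, group 15): the stated order agrees with the simple trend.
(B) Be (period 2, group 2) vs B (period 2, group 13): the stated order contradicts the simple trend.
(C) He (period 1, group 18) vs F (period 2, group 17): the stated order agrees with the simple trend.
(D) Cl (period 3, group 17) vs Al (period 3, group 13): the stated order agrees with the simple trend.
The exception is (B): removing B's lone 2p electron is easier than breaking Be's filled 2s².

(B)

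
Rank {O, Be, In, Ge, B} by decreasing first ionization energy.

O > Be > B > Ge > In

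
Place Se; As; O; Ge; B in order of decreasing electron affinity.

Se > O > Ge > As > B

B is in period 2, group 13; O is in period 2, group 16; Ge is in period 4, group 14; As is in period 4, group 15; Se is in period 4, group 16.
Atoms with high Z_eff and room in the valence shell (especially the halogens) have the most exothermic electron affinities.
Neither a single period nor a single group — weigh both effects.
As > B: the two effects oppose for this pair; the across-period effect wins (78 vs 27 kJ/mol).
Ge > As: this pair runs against the simple trend — see the exception note.
O > Ge: both effects reinforce here, so O is clearly the higher of the two.
Se > O: this pair runs against the simple trend — see the exception note.
Note the exception: Ge has a higher electron affinity than As, contrary to the simple trend — adding an electron to As's half-filled 4p³ is unfavourable, so Ge (4p²) has the more exothermic EA.
Note the exception: Se has a higher electron affinity than O, contrary to the simple trend — O's compact 2p subshell gives strong electron–electron repulsion on the added electron.
Approximate values (kJ/mol): B 27, O 141, Ge 119, As 78, Se 195.
So from highest to lowest: Se > O > Ge > As > B.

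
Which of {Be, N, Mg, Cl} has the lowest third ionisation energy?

Cl

IE_3 is the cost of taking one more electron from the +2 cation: Be²⁺ is the bare [He] core; N²⁺ still has 3 valence electrons; Mg²⁺ is the bare [Ne] core; Cl²⁺ still has 5 valence electrons.
Pulling an electron out of a noble-gas core costs far more than removing a remaining valence electron, so Mg and Be sit at the high end of IE_3.
Valence configurations: N²⁺ [He]2s²2p¹, Cl²⁺ [Ne]3s²3p³.
Tabulated IE_3 (kJ/mol): Be 14849, N 4578, Mg 7733, Cl 3822.
So the third ionization energies run Cl < N < Mg < Be.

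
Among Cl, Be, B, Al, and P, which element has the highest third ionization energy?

Be

Consider each +2 ion: Cl²⁺ still has 5 valence electrons; Be²⁺ is the bare [He] core; B²⁺ still has 1 valence electron; Al²⁺ still has 1 valence electron; P²⁺ still has 3 valence electrons.
Breaking into a closed-shell core is much more expensive than removing a leftover valence electron — Be has the largest IE_3 here.
Valence configurations: Cl²⁺ [Ne]3s²3p³, B²⁺ [He]2s¹, Al²⁺ [Ne]3s¹, P²⁺ [Ne]3s²3p¹.
Tabulated IE_3 (kJ/mol): Cl 3822, Be 14849, B 3660, Al 2745, P 2914.
So the third ionization energies run Al < P < B < Cl < Be.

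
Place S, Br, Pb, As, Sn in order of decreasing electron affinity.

S is in period 3, group 16; As is in period 4, group 15; Br is in period 4, group 17; Sn is in period 5, group 14; Pb is in period 6, group 14.
Electron affinity generally becomes more exothermic across a period toward the halogens and less exothermic down a group.
Here both period and group differ, so the two effects have to be weighed against each other.
As > Pb: both effects reinforce here, so As is clearly the higher of the two.
Sn > As: this pair runs against the simple trend — see the exception note.
S > Sn: relative to Sn, both the across-period and down-group shifts push S's electron affinity up.
Br > S: the two effects oppose for this pair; the across-period effect wins (325 vs 200 kJ/mol).
Note the exception: Sn has a higher electron affinity than As, contrary to the simple trend — adding an electron to As's half-filled np³ subshell costs electron-pairing energy.
For reference (kJ/mol): S 200, As 78, Br 325, Sn 107, Pb 35.
So from highest to lowest: Br > S > Sn > As > Pb.

Br > S > Sn > As > Pb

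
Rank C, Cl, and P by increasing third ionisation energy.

P < Cl < C

After 2 electrons have been removed, what remains? C²⁺ still has 2 valence electrons; Cl²⁺ still has 5 valence electrons; P²⁺ still has 3 valence electrons.
All are still removing valence electrons, so compare the +2 ions as you would atoms: IE_3 generally rises across a period (higher Z_eff) and falls down a group (larger shell), subject to the usual subshell exceptions.
Valence configurations: C²⁺ [He]2s², Cl²⁺ [Ne]3s²3p³, P²⁺ [Ne]3s²3p¹.
Approximate IE_3 values (kJ/mol): C 4620, Cl 3822, P 2914.
Overall IE_3 order: P < Cl < C.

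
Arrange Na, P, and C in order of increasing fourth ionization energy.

Consider each +3 ion: Na³⁺ is already 2 electrons into the core; P³⁺ still has 2 valence electrons; C³⁺ still has 1 valence electron.
Core electrons are held far more tightly than valence electrons, so Na tops the IE_4 order.
Valence configurations: P³⁺ [Ne]3s², C³⁺ [He]2s¹.
The numbers (kJ/mol): Na 9543, P 4964, C 6223.
Putting it together, IE_4: P < C < Na.

P, C, Na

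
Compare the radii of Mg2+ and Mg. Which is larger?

Forming Mg2+ removes 2 electrons from Mg. Fewer electrons for the same nuclear charge means less shielding and a higher Z_eff on the remaining electrons, and for main-group metals the entire outer shell is lost.
A cation is smaller than its parent atom: Mg2+ < Mg.

Mg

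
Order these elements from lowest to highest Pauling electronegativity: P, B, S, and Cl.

B is in period 2, group 13; P is in period 3, group 15; S is in period 3, group 16; Cl is in period 3, group 17.
Electronegativity increases across a period and decreases down a group, tracking effective nuclear charge and atomic size.
Here both period and group differ, so the two effects have to be weighed against each other.
P > B: period and group pull opposite ways; the across-period shift dominates (2.19 vs 2.04).
S > P: S lies to the right of P in period 3, so the across-period effect alone puts S higher.
Cl > S: both are in period 3; the period trend gives Cl the larger value.
For reference (Pauling): B 2.04, P 2.19, S 2.58, Cl 3.16.
So from lowest to highest: B < P < S < Cl.

B < P < S < Cl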